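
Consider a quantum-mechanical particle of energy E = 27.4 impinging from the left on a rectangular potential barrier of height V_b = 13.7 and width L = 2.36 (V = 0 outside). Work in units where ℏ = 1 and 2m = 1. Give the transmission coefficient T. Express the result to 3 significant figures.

E > V_b: inside the barrier k₂ = √(2m(E − V_b))/ℏ = 3.701, k₂L = 8.735.
T = [1 + V_b² sin²(k₂L) / (4E(E − V_b))]⁻¹ = 1/1.051 = 0.952.

T = 0.952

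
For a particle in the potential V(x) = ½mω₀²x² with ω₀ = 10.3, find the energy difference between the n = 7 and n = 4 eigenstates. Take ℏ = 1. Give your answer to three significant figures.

ΔE = 30.9

E_n = ℏω₀(n + ½), so ΔE = (7 − 4) ℏω₀ = 3 × 10.3 = 30.90.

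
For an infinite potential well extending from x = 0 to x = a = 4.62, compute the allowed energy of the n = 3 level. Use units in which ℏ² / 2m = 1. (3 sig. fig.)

Requiring ψ(0) = ψ(a) = 0 quantises k = nπ/a, hence E_n = ℏ²k²/2m = n²π²ℏ²/(2ma²).
E_3 = 3² × π² / (2 × 0.5 × 4.62²) = 4.162.

E = 4.16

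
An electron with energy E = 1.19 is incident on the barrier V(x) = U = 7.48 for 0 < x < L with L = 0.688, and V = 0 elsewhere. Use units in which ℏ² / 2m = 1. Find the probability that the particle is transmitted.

T = 0.0675

Since E < U the interior solution is evanescent with decay constant κ = √(2m(U − E))/ℏ = 2.508.
κL = 1.725, sinh(κL) = 2.719.
The exact tunnelling result is T⁻¹ = 1 + U² sinh²(κL) / [4E(U − E)] = 14.81, so T = 0.0675.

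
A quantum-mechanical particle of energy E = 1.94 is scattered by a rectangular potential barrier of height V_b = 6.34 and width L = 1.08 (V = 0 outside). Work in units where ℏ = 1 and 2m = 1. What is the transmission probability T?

E < V_b: inside the barrier ψ ∝ e^{±κx} with κ = √(2m(V_b − E))/ℏ = 2.098.
κL = 2.265, sinh(κL) = 4.766.
The exact tunnelling result is T⁻¹ = 1 + V_b² sinh²(κL) / [4E(V_b − E)] = 27.74, so T = 0.0361.

T = 0.0361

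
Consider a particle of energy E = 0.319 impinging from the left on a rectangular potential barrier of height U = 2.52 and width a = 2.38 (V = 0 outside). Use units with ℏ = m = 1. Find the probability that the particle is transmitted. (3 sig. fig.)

Since E < U the interior solution is evanescent with decay constant κ = √(2m(U − E))/ℏ = 2.098.
κa = 4.993, sinh(κa) = 73.72.
Matching ψ, ψ′ at both faces gives T = [1 + U² sinh²(κa) / (4E(U − E))]⁻¹ = 1/12290 = 0.0000814.

T = 0.0000814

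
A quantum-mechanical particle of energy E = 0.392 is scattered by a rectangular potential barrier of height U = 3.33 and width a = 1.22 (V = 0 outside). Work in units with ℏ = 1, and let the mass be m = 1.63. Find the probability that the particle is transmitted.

E < U: inside the barrier ψ ∝ e^{±κx} with κ = √(2m(U − E))/ℏ = 3.095.
κa = 3.776, sinh(κa) = 21.80.
The exact tunnelling result is T⁻¹ = 1 + U² sinh²(κa) / [4E(U − E)] = 1145, so T = 0.000873.

T = 0.000873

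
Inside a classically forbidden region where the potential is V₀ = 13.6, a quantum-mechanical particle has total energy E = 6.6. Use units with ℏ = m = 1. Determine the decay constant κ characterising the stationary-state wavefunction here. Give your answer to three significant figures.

κ = 3.74

Since E < V₀ the TISE in this region is ψ'' = κ²ψ with κ = √(2m(V₀ − E))/ℏ.
κ = √(2 × 1 × 7) = 3.742.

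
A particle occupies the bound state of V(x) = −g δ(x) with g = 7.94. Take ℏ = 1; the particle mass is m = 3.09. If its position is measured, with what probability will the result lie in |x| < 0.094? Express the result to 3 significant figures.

The normalised bound state is ψ = √κ e^{−κ|x|} with κ = mg/ℏ² = 24.53.
P(|x| < d) = ∫_{−d}^{d} κ e^{−2κ|x|} dx = 1 − e^{−2κd} = 1 − e^{−4.613} = 0.9901.

P = 0.990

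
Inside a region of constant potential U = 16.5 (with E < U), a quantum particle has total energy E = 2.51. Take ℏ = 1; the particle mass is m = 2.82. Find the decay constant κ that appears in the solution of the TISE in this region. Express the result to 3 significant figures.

Since E < U the TISE in this region is ψ'' = κ²ψ with κ = √(2m(U − E))/ℏ.
κ = √(2 × 2.82 × 13.99) = 8.883.

κ = 8.88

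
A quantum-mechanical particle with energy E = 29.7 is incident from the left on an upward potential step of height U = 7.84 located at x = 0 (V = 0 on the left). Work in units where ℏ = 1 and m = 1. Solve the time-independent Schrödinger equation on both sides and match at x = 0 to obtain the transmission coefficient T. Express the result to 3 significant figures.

On each side the TISE gives plane waves with k = √(2m(E − V))/ℏ: k₁ = √(2·1·29.7) = 7.707, k₂ = √(2·1·21.86) = 6.612.
Continuity of ψ and ψ′ at the step yields the reflection amplitude r = (k₁ − k₂)/(k₁ + k₂) = 0.07647; thus R = |r|² = 0.005848, T = 0.9942.

T = 0.994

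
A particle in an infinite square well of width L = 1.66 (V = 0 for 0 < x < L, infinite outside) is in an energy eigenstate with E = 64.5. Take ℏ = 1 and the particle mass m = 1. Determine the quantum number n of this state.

For an infinite well E_n = n²π²ℏ²/(2mL²), so n = (L/πℏ)√(2mE).
n = (1.66/π) × √(2 × 1 × 64.5) = 6.001 → n = 6.

n = 6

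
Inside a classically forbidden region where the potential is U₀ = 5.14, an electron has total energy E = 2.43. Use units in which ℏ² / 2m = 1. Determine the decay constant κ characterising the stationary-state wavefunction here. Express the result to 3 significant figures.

κ = 1.65

Since E < U₀ the TISE in this region is ψ'' = κ²ψ with κ = √(2m(U₀ − E))/ℏ.
κ = √(2 × 0.5 × 2.71) = 1.646.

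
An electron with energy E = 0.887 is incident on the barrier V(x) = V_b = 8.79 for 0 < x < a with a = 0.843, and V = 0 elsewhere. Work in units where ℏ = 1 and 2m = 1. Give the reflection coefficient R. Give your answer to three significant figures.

E < V_b: inside the barrier ψ ∝ e^{±κx} with κ = √(2m(V_b − E))/ℏ = 2.811.
κa = 2.370, sinh(κa) = 5.301.
Matching ψ, ψ′ at both faces gives T = [1 + V_b² sinh²(κa) / (4E(V_b − E))]⁻¹ = 1/78.44 = 0.0127.
R = 1 − T = 0.987.

R = 0.987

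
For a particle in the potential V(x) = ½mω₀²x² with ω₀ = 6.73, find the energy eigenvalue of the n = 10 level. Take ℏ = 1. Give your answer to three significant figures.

Using E_n = (n + ½)ℏω₀: E_10 = 10.5 × 6.73 = 70.67.

E = 70.7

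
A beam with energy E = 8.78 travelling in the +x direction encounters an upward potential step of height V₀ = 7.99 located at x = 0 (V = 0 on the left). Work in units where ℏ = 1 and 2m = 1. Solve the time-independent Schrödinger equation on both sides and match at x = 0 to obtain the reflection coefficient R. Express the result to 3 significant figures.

R = 0.290

On each side the TISE gives plane waves with k = √(2m(E − V))/ℏ: k₁ = √(2·½·8.78) = 2.963, k₂ = √(2·½·0.79) = 0.8888.
Matching ψ and ψ′ at x = 0 gives r = (k₁ − k₂)/(k₁ + k₂), so R = r² = 0.2900 and T = 1 − R = 0.7100.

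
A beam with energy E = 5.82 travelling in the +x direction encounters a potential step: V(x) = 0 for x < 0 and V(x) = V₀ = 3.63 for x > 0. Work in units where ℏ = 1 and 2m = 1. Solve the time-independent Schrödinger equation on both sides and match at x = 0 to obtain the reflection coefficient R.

On each side the TISE gives plane waves with k = √(2m(E − V))/ℏ: k₁ = √(2·½·5.82) = 2.412, k₂ = √(2·½·2.19) = 1.480.
Continuity of ψ and ψ′ at the step yields the reflection amplitude r = (k₁ − k₂)/(k₁ + k₂) = 0.2396; thus R = |r|² = 0.05741, T = 0.9426.

R = 0.0574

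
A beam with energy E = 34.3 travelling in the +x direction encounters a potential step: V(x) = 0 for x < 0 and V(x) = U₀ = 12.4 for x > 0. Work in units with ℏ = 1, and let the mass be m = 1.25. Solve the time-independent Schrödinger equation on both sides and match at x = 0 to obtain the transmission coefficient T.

The wavenumbers are k₁ = √(2mE)/ℏ = 9.260 on the left and k₂ = √(2m(E − U₀))/ℏ = 7.399 on the right.
Matching ψ and ψ′ at x = 0 gives r = (k₁ − k₂)/(k₁ + k₂), so R = r² = 0.01248 and T = 1 − R = 0.9875.

T = 0.988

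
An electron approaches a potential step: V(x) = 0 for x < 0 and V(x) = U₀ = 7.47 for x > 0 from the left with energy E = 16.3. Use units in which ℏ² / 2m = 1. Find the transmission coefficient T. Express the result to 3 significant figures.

The wavenumbers are k₁ = √(2mE)/ℏ = 4.037 on the left and k₂ = √(2m(E − U₀))/ℏ = 2.972 on the right.
Matching ψ and ψ′ at x = 0 gives r = (k₁ − k₂)/(k₁ + k₂), so R = r² = 0.02312 and T = 1 − R = 0.9769.

T = 0.977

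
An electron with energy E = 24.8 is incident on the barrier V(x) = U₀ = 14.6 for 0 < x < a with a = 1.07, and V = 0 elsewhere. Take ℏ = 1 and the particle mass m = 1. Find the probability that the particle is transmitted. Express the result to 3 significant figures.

Above the barrier the interior wavenumber is k₂ = √(2m(E − U₀))/ℏ = 4.517, giving phase k₂a = 4.833.
T = [1 + U₀² sin²(k₂a) / (4E(E − U₀))]⁻¹ = 1/1.208 = 0.828.

T = 0.828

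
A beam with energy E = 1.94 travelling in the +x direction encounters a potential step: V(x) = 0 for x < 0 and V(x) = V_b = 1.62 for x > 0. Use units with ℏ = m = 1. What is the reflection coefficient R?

The wavenumbers are k₁ = √(2mE)/ℏ = 1.970 on the left and k₂ = √(2m(E − V_b))/ℏ = 0.8000 on the right.
Continuity of ψ and ψ′ at the step yields the reflection amplitude r = (k₁ − k₂)/(k₁ + k₂) = 0.4223; thus R = |r|² = 0.1784, T = 0.8216.

R = 0.178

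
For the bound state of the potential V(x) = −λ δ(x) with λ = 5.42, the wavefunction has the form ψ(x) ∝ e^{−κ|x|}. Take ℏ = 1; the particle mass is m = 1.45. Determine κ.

κ = 7.86

Integrate −(ℏ²/2m)ψ'' − λδ(x)ψ = Eψ from −ε to +ε: the ψ'' term gives ψ'(0⁺) − ψ'(0⁻) and the δ term gives −(2mλ/ℏ²)ψ(0).
With ψ ∝ e^{−κ|x|} this yields −2κ = −2mλ/ℏ², so κ = mλ/ℏ² = 7.859.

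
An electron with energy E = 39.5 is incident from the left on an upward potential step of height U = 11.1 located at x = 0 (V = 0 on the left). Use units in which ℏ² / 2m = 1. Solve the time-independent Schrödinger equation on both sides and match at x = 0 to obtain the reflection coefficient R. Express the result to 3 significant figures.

The wavenumbers are k₁ = √(2mE)/ℏ = 6.285 on the left and k₂ = √(2m(E − U))/ℏ = 5.329 on the right.
Matching ψ and ψ′ at x = 0 gives r = (k₁ − k₂)/(k₁ + k₂), so R = r² = 0.006772 and T = 1 − R = 0.9932.

R = 0.00677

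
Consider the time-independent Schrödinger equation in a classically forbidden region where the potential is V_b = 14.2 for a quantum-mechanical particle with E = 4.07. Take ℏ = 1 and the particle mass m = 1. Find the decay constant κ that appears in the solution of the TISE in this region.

κ = 4.50

Since E < V_b the TISE in this region is ψ'' = κ²ψ with κ = √(2m(V_b − E))/ℏ.
κ = √(2 × 1 × 10.13) = 4.501.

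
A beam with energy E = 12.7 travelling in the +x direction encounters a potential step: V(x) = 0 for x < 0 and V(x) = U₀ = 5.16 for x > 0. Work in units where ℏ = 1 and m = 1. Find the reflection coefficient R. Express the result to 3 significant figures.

R = 0.0168

On each side the TISE gives plane waves with k = √(2m(E − V))/ℏ: k₁ = √(2·1·12.7) = 5.040, k₂ = √(2·1·7.54) = 3.883.
Continuity of ψ and ψ′ at the step yields the reflection amplitude r = (k₁ − k₂)/(k₁ + k₂) = 0.1296; thus R = |r|² = 0.01680, T = 0.9832.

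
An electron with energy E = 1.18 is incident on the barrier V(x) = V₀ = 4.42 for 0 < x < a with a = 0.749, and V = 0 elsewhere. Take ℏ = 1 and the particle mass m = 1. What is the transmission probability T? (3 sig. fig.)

E < V₀: inside the barrier ψ ∝ e^{±κx} with κ = √(2m(V₀ − E))/ℏ = 2.546.
κa = 1.907, sinh(κa) = 3.291.
Matching ψ, ψ′ at both faces gives T = [1 + V₀² sinh²(κa) / (4E(V₀ − E))]⁻¹ = 1/14.84 = 0.0674.

T = 0.0674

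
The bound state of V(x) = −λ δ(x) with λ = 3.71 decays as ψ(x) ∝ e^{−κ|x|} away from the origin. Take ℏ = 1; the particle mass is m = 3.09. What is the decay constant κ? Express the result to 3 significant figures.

κ = 11.5

Integrating the TISE across x = 0 gives the cusp condition ψ'(0⁺) − ψ'(0⁻) = −(2mλ/ℏ²)ψ(0).
With ψ ∝ e^{−κ|x|} this yields −2κ = −2mλ/ℏ², so κ = mλ/ℏ² = 11.46.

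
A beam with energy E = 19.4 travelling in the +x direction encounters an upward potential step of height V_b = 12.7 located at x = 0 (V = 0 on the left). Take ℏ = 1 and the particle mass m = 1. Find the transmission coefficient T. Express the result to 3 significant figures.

T = 0.933

On each side the TISE gives plane waves with k = √(2m(E − V))/ℏ: k₁ = √(2·1·19.4) = 6.229, k₂ = √(2·1·6.7) = 3.661.
Continuity of ψ and ψ′ at the step yields the reflection amplitude r = (k₁ − k₂)/(k₁ + k₂) = 0.2597; thus R = |r|² = 0.06745, T = 0.9326.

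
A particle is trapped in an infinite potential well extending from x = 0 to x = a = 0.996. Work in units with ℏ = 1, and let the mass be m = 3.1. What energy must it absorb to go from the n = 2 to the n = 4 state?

ΔE = 19.3

E_n = n²π²ℏ²/(2ma²), so ΔE = (4² − 2²) π²ℏ²/(2ma²).
ΔE = 12 × π² / (2 × 3.1 × 0.996²) = 19.26.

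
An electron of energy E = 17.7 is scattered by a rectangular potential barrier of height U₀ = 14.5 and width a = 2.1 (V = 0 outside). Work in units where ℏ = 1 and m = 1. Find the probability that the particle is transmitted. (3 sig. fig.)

Above the barrier the interior wavenumber is k₂ = √(2m(E − U₀))/ℏ = 2.530, giving phase k₂a = 5.313.
Matching at both interfaces gives T⁻¹ = 1 + U₀² sin²(k₂a) / [4E(E − U₀)] = 1.632, hence T = 0.613.

T = 0.613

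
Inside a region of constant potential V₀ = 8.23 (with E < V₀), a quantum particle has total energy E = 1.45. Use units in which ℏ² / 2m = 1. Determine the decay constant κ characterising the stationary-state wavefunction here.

Since E < V₀ the TISE in this region is ψ'' = κ²ψ with κ = √(2m(V₀ − E))/ℏ.
κ = √(2 × 0.5 × 6.78) = 2.604.

κ = 2.60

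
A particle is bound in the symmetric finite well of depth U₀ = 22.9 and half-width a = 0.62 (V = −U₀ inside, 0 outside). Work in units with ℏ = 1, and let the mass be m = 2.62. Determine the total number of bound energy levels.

Define the well-strength parameter z₀ = (a/ℏ)√(2mU₀) = 0.62 × √(2·2.62·22.9) = 6.792.
The even/odd transcendental equations gain one root per π/2 in z₀, giving N = 1 + ⌊2z₀/π⌋ = 1 + ⌊4.324⌋ = 5.

N = 5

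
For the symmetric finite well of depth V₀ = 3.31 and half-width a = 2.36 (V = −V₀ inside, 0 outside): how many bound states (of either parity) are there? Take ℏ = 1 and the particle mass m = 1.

The dimensionless depth is z₀ = a√(2mV₀)/ℏ = 2.36 × √(6.620) = 6.072.
A new bound state (alternating even/odd) appears each time z₀ passes a multiple of π/2, so N = ⌊2z₀/π⌋ + 1 = ⌊3.866⌋ + 1 = 4.

N = 4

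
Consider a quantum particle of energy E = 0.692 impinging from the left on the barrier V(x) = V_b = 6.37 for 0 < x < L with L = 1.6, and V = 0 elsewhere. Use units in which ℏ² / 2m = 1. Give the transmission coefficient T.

T = 0.000756

E < V_b: inside the barrier ψ ∝ e^{±κx} with κ = √(2m(V_b − E))/ℏ = 2.383.
κL = 3.813, sinh(κL) = 22.62.
The exact tunnelling result is T⁻¹ = 1 + V_b² sinh²(κL) / [4E(V_b − E)] = 1322, so T = 0.000756.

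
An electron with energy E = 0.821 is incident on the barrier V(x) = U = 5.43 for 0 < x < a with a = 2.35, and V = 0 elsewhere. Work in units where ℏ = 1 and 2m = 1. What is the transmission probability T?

T = 0.0000852

E < U: inside the barrier ψ ∝ e^{±κx} with κ = √(2m(U − E))/ℏ = 2.147.
κa = 5.045, sinh(κa) = 77.63.
Matching ψ, ψ′ at both faces gives T = [1 + U² sinh²(κa) / (4E(U − E))]⁻¹ = 1/11740 = 0.0000852.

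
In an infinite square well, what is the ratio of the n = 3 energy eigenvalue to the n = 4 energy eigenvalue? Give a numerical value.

E_n = n²π²ℏ²/(2mL²) so the ratio is n₂²/n₁² = 9/16 = 0.5625.

0.5625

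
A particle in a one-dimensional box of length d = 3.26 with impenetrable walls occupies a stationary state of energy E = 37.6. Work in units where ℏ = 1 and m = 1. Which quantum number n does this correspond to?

n = 9

From E_n = n²π²ℏ²/(2md²) invert to n = √(2md²E)/(πℏ).
n = (3.26/π) × √(2 × 1 × 37.6) = 8.999 → n = 9.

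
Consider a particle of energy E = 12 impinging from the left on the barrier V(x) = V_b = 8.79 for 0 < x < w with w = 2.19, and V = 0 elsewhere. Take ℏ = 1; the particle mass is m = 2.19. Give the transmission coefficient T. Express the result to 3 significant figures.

T = 0.694

Above the barrier the interior wavenumber is k₂ = √(2m(E − V_b))/ℏ = 3.750, giving phase k₂w = 8.212.
Matching at both interfaces gives T⁻¹ = 1 + V_b² sin²(k₂w) / [4E(E − V_b)] = 1.440, hence T = 0.694.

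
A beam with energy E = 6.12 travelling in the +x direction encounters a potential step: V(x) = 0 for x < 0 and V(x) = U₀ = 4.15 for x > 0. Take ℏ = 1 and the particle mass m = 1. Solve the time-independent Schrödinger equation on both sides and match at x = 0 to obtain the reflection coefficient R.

R = 0.0762

The wavenumbers are k₁ = √(2mE)/ℏ = 3.499 on the left and k₂ = √(2m(E − U₀))/ℏ = 1.985 on the right.
Continuity of ψ and ψ′ at the step yields the reflection amplitude r = (k₁ − k₂)/(k₁ + k₂) = 0.2760; thus R = |r|² = 0.07619, T = 0.9238.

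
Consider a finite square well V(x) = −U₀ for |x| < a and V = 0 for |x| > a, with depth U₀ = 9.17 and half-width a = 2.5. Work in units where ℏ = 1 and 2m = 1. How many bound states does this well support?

N = 5

Define the well-strength parameter z₀ = (a/ℏ)√(2mU₀) = 2.5 × √(2·0.5·9.17) = 7.571.
A new bound state (alternating even/odd) appears each time z₀ passes a multiple of π/2, so N = ⌊2z₀/π⌋ + 1 = ⌊4.820⌋ + 1 = 5.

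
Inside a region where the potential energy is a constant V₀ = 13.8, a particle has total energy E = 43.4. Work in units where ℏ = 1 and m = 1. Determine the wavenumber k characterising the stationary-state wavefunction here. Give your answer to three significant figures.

With E > V₀ the solution is oscillatory, ψ ∝ e^{±ikx} with k = √(2m(E − V₀))/ℏ.
k = √(2 × 1 × 29.6) = 7.694.

k = 7.69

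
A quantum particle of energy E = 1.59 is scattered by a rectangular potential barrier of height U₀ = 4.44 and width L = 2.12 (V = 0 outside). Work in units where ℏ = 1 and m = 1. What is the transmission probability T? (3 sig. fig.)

T = 0.000148

Since E < U₀ the interior solution is evanescent with decay constant κ = √(2m(U₀ − E))/ℏ = 2.387.
κL = 5.061, sinh(κL) = 78.90.
Matching ψ, ψ′ at both faces gives T = [1 + U₀² sinh²(κL) / (4E(U₀ − E))]⁻¹ = 1/6772 = 0.000148.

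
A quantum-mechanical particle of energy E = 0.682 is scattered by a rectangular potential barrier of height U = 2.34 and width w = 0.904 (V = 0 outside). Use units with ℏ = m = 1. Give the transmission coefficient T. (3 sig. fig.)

Since E < U the interior solution is evanescent with decay constant κ = √(2m(U − E))/ℏ = 1.821.
κw = 1.646, sinh(κw) = 2.497.
The exact tunnelling result is T⁻¹ = 1 + U² sinh²(κw) / [4E(U − E)] = 8.549, so T = 0.117.

T = 0.117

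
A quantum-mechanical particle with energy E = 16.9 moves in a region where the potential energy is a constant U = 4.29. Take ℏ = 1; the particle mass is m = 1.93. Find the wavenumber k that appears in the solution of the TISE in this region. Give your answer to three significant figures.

With E > U the solution is oscillatory, ψ ∝ e^{±ikx} with k = √(2m(E − U))/ℏ.
k = √(2 × 1.93 × 12.61) = 6.977.

k = 6.98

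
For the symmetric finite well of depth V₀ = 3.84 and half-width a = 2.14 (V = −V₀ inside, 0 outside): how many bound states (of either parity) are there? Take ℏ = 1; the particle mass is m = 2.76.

N = 7

The dimensionless depth is z₀ = a√(2mV₀)/ℏ = 2.14 × √(21.20) = 9.853.
A new bound state (alternating even/odd) appears each time z₀ passes a multiple of π/2, so N = ⌊2z₀/π⌋ + 1 = ⌊6.272⌋ + 1 = 7.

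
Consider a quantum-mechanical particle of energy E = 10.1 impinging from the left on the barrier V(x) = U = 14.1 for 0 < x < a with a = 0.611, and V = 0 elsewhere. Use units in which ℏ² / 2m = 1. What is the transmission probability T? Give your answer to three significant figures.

T = 0.253

Since E < U the interior solution is evanescent with decay constant κ = √(2m(U − E))/ℏ = 2.000.
κa = 1.222, sinh(κa) = 1.550.
Matching ψ, ψ′ at both faces gives T = [1 + U² sinh²(κa) / (4E(U − E))]⁻¹ = 1/3.954 = 0.253.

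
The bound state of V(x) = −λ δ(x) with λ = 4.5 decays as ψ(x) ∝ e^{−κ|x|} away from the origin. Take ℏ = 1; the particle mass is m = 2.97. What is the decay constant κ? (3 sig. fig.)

κ = 13.4

Integrate −(ℏ²/2m)ψ'' − λδ(x)ψ = Eψ from −ε to +ε: the ψ'' term gives ψ'(0⁺) − ψ'(0⁻) and the δ term gives −(2mλ/ℏ²)ψ(0).
With ψ ∝ e^{−κ|x|} this yields −2κ = −2mλ/ℏ², so κ = mλ/ℏ² = 13.37.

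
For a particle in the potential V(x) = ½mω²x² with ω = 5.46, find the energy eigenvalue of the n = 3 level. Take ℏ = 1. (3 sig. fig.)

E = 19.1

Using E_n = (n + ½)ℏω: E_3 = 3.5 × 5.46 = 19.11.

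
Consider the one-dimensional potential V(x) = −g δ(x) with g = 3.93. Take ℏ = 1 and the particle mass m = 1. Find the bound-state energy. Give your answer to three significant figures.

E = -7.72

For x ≠ 0 the bound state is ψ ∝ e^{−κ|x|}; integrating the TISE across the delta gives the cusp condition 2κ = 2mg/ℏ², so κ = 3.930.
Then E = −ℏ²κ²/(2m) = −mg²/(2ℏ²) = -7.722.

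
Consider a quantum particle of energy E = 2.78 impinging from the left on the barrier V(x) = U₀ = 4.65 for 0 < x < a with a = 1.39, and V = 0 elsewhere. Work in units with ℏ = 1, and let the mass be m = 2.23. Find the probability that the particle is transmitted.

T = 0.00125

E < U₀: inside the barrier ψ ∝ e^{±κx} with κ = √(2m(U₀ − E))/ℏ = 2.888.
κa = 4.014, sinh(κa) = 27.68.
Matching ψ, ψ′ at both faces gives T = [1 + U₀² sinh²(κa) / (4E(U₀ − E))]⁻¹ = 1/797.8 = 0.00125.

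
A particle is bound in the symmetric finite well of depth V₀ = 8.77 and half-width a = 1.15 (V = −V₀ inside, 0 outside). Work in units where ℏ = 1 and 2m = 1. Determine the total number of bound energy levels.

Define the well-strength parameter z₀ = (a/ℏ)√(2mV₀) = 1.15 × √(2·0.5·8.77) = 3.406.
The even/odd transcendental equations gain one root per π/2 in z₀, giving N = 1 + ⌊2z₀/π⌋ = 1 + ⌊2.168⌋ = 3.

N = 3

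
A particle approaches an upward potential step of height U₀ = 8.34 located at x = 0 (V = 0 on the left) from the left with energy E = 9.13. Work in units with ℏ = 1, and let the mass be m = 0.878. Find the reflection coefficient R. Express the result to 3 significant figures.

The wavenumbers are k₁ = √(2mE)/ℏ = 4.004 on the left and k₂ = √(2m(E − U₀))/ℏ = 1.178 on the right.
Continuity of ψ and ψ′ at the step yields the reflection amplitude r = (k₁ − k₂)/(k₁ + k₂) = 0.5454; thus R = |r|² = 0.2975, T = 0.7025.

R = 0.297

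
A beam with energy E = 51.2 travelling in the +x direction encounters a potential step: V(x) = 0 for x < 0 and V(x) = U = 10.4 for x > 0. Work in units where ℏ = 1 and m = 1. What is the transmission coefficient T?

On each side the TISE gives plane waves with k = √(2m(E − V))/ℏ: k₁ = √(2·1·51.2) = 10.12, k₂ = √(2·1·40.8) = 9.033.
Matching ψ and ψ′ at x = 0 gives r = (k₁ − k₂)/(k₁ + k₂), so R = r² = 0.003215 and T = 1 − R = 0.9968.

T = 0.997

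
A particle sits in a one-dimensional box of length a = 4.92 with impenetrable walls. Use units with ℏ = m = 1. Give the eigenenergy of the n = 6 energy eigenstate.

Requiring ψ(0) = ψ(a) = 0 quantises k = nπ/a, hence E_n = ℏ²k²/2m = n²π²ℏ²/(2ma²).
E_6 = 6² × π² / (2 × 1 × 4.92²) = 7.339.

E = 7.34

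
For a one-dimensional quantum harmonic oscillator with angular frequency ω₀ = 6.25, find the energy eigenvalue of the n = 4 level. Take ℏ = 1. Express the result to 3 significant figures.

The oscillator eigenvalues are E_n = ℏω₀(n + ½), so E_4 = 6.25 × 4.5 = 28.13.

E = 28.1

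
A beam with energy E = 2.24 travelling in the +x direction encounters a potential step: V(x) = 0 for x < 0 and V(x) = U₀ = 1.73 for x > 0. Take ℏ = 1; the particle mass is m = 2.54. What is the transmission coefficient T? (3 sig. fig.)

On each side the TISE gives plane waves with k = √(2m(E − V))/ℏ: k₁ = √(2·2.54·2.24) = 3.373, k₂ = √(2·2.54·0.51) = 1.610.
Matching ψ and ψ′ at x = 0 gives r = (k₁ − k₂)/(k₁ + k₂), so R = r² = 0.1253 and T = 1 − R = 0.8747.

T = 0.875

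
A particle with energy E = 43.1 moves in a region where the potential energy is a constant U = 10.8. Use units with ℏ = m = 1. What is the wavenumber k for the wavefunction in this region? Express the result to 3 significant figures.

k = 8.04

With E > U the solution is oscillatory, ψ ∝ e^{±ikx} with k = √(2m(E − U))/ℏ.
k = √(2 × 1 × 32.3) = 8.037.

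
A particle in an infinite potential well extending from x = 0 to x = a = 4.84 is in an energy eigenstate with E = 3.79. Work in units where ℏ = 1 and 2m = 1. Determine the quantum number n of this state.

For an infinite well E_n = n²π²ℏ²/(2ma²), so n = (a/πℏ)√(2mE).
n = (4.84/π) × √(2 × 0.5 × 3.79) = 2.999 → n = 3.

n = 3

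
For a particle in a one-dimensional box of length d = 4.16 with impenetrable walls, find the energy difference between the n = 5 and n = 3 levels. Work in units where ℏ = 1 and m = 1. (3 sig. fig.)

E_n = n²π²ℏ²/(2md²), so ΔE = (5² − 3²) π²ℏ²/(2md²).
ΔE = 16 × π² / (2 × 1 × 4.16²) = 4.563.

ΔE = 4.56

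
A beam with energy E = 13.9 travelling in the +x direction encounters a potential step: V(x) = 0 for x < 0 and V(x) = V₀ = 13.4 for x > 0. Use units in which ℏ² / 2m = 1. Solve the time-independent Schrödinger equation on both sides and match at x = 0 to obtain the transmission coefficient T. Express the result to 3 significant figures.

T = 0.536

The wavenumbers are k₁ = √(2mE)/ℏ = 3.728 on the left and k₂ = √(2m(E − V₀))/ℏ = 0.7071 on the right.
Continuity of ψ and ψ′ at the step yields the reflection amplitude r = (k₁ − k₂)/(k₁ + k₂) = 0.6812; thus R = |r|² = 0.4640, T = 0.5360.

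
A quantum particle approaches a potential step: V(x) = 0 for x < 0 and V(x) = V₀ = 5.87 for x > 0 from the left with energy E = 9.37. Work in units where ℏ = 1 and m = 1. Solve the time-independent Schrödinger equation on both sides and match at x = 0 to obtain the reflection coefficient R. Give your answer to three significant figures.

On each side the TISE gives plane waves with k = √(2m(E − V))/ℏ: k₁ = √(2·1·9.37) = 4.329, k₂ = √(2·1·3.5) = 2.646.
Matching ψ and ψ′ at x = 0 gives r = (k₁ − k₂)/(k₁ + k₂), so R = r² = 0.05824 and T = 1 − R = 0.9418.

R = 0.0582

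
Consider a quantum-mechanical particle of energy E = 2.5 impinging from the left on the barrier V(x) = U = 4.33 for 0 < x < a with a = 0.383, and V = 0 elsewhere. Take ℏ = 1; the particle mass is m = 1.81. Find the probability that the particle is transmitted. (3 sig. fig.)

E < U: inside the barrier ψ ∝ e^{±κx} with κ = √(2m(U − E))/ℏ = 2.574.
κa = 0.9858, sinh(κa) = 1.153.
Matching ψ, ψ′ at both faces gives T = [1 + U² sinh²(κa) / (4E(U − E))]⁻¹ = 1/2.363 = 0.423.

T = 0.423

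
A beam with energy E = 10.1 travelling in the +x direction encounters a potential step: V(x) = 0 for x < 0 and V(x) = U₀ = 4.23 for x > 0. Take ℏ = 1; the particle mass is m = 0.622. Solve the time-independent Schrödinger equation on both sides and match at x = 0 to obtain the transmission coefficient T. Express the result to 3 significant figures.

T = 0.982

On each side the TISE gives plane waves with k = √(2m(E − V))/ℏ: k₁ = √(2·0.622·10.1) = 3.545, k₂ = √(2·0.622·5.87) = 2.702.
Continuity of ψ and ψ′ at the step yields the reflection amplitude r = (k₁ − k₂)/(k₁ + k₂) = 0.1348; thus R = |r|² = 0.01818, T = 0.9818.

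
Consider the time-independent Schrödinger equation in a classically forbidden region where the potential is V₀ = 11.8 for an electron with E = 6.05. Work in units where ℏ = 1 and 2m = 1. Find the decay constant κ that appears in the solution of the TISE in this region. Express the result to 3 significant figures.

Since E < V₀ the TISE in this region is ψ'' = κ²ψ with κ = √(2m(V₀ − E))/ℏ.
κ = √(2 × 0.5 × 5.75) = 2.398.

κ = 2.40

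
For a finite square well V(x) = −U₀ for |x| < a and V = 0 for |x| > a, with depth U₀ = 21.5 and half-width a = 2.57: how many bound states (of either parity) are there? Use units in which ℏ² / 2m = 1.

N = 8

Define the well-strength parameter z₀ = (a/ℏ)√(2mU₀) = 2.57 × √(2·0.5·21.5) = 11.92.
A new bound state (alternating even/odd) appears each time z₀ passes a multiple of π/2, so N = ⌊2z₀/π⌋ + 1 = ⌊7.586⌋ + 1 = 8.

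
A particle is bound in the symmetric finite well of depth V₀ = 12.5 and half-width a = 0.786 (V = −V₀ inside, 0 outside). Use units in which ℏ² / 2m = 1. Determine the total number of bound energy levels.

N = 2

The dimensionless depth is z₀ = a√(2mV₀)/ℏ = 0.786 × √(12.50) = 2.779.
The even/odd transcendental equations gain one root per π/2 in z₀, giving N = 1 + ⌊2z₀/π⌋ = 1 + ⌊1.769⌋ = 2.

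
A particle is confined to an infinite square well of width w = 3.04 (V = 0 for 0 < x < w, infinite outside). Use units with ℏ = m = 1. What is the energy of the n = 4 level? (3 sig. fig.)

E = 8.54

Requiring ψ(0) = ψ(w) = 0 quantises k = nπ/w, hence E_n = ℏ²k²/2m = n²π²ℏ²/(2mw²).
E_4 = 4² × π² / (2 × 1 × 3.04²) = 8.544.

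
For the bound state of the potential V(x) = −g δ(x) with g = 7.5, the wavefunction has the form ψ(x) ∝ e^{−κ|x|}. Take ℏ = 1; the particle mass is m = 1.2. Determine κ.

κ = 9.00

Integrate −(ℏ²/2m)ψ'' − gδ(x)ψ = Eψ from −ε to +ε: the ψ'' term gives ψ'(0⁺) − ψ'(0⁻) and the δ term gives −(2mg/ℏ²)ψ(0).
With ψ ∝ e^{−κ|x|} this yields −2κ = −2mg/ℏ², so κ = mg/ℏ² = 9.000.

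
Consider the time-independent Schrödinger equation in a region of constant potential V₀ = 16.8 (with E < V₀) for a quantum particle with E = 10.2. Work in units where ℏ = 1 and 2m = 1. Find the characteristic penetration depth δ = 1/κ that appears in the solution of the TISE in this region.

δ = 0.389

Since E < V₀ the TISE in this region is ψ'' = κ²ψ with κ = √(2m(V₀ − E))/ℏ.
κ = √(2 × 0.5 × 6.6) = 2.569. The penetration depth is δ = 1/κ = 0.389.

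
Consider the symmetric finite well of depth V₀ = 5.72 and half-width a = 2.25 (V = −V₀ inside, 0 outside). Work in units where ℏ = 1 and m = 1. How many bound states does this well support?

Define the well-strength parameter z₀ = (a/ℏ)√(2mV₀) = 2.25 × √(2·1·5.72) = 7.610.
The even/odd transcendental equations gain one root per π/2 in z₀, giving N = 1 + ⌊2z₀/π⌋ = 1 + ⌊4.845⌋ = 5.

N = 5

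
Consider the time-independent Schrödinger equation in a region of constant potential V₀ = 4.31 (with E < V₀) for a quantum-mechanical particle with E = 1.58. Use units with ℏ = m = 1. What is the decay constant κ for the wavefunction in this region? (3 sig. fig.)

Since E < V₀ the TISE in this region is ψ'' = κ²ψ with κ = √(2m(V₀ − E))/ℏ.
κ = √(2 × 1 × 2.73) = 2.337.

κ = 2.34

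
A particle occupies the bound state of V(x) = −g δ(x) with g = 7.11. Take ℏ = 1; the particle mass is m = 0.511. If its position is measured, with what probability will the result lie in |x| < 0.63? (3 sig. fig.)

P = 0.990

The normalised bound state is ψ = √κ e^{−κ|x|} with κ = mg/ℏ² = 3.633.
P(|x| < d) = ∫_{−d}^{d} κ e^{−2κ|x|} dx = 1 − e^{−2κd} = 1 − e^{−4.578} = 0.9897.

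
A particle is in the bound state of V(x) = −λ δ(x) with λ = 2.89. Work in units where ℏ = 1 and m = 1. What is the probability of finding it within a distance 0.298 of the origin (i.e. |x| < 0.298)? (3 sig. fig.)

P = 0.821

The normalised bound state is ψ = √κ e^{−κ|x|} with κ = mλ/ℏ² = 2.890.
P(|x| < d) = ∫_{−d}^{d} κ e^{−2κ|x|} dx = 1 − e^{−2κd} = 1 − e^{−1.722} = 0.8214.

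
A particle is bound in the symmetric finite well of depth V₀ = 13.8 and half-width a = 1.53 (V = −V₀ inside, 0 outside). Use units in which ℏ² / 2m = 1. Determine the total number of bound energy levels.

The dimensionless depth is z₀ = a√(2mV₀)/ℏ = 1.53 × √(13.80) = 5.684.
The even/odd transcendental equations gain one root per π/2 in z₀, giving N = 1 + ⌊2z₀/π⌋ = 1 + ⌊3.618⌋ = 4.

N = 4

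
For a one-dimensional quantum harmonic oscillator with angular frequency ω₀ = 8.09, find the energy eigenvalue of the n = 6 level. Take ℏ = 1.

E = 52.6

Using E_n = (n + ½)ℏω₀: E_6 = 6.5 × 8.09 = 52.59.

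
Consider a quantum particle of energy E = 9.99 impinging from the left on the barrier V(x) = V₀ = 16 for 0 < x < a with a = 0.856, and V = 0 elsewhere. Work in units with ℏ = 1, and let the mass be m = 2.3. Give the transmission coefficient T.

E < V₀: inside the barrier ψ ∝ e^{±κx} with κ = √(2m(V₀ − E))/ℏ = 5.258.
κa = 4.501, sinh(κa) = 45.04.
Matching ψ, ψ′ at both faces gives T = [1 + V₀² sinh²(κa) / (4E(V₀ − E))]⁻¹ = 1/2163 = 0.000462.

T = 0.000462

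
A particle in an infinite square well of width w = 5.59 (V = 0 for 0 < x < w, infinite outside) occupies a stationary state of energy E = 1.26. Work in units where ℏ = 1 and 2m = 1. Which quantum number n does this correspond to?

For an infinite well E_n = n²π²ℏ²/(2mw²), so n = (w/πℏ)√(2mE).
n = (5.59/π) × √(2 × 0.5 × 1.26) = 1.997 → n = 2.

n = 2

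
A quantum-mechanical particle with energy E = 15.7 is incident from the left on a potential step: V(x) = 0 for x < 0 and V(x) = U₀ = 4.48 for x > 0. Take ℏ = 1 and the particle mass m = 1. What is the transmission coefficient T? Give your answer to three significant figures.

On each side the TISE gives plane waves with k = √(2m(E − V))/ℏ: k₁ = √(2·1·15.7) = 5.604, k₂ = √(2·1·11.22) = 4.737.
Continuity of ψ and ψ′ at the step yields the reflection amplitude r = (k₁ − k₂)/(k₁ + k₂) = 0.08379; thus R = |r|² = 0.007021, T = 0.9930.

T = 0.993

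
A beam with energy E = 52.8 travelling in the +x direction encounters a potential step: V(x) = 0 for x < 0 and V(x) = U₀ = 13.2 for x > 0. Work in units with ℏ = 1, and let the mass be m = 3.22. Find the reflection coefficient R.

On each side the TISE gives plane waves with k = √(2m(E − V))/ℏ: k₁ = √(2·3.22·52.8) = 18.44, k₂ = √(2·3.22·39.6) = 15.97.
Continuity of ψ and ψ′ at the step yields the reflection amplitude r = (k₁ − k₂)/(k₁ + k₂) = 0.07180; thus R = |r|² = 0.005155, T = 0.9948.

R = 0.00515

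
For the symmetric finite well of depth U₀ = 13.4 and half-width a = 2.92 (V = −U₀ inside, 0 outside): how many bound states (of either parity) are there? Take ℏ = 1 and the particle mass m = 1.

N = 10

Define the well-strength parameter z₀ = (a/ℏ)√(2mU₀) = 2.92 × √(2·1·13.4) = 15.12.
The even/odd transcendental equations gain one root per π/2 in z₀, giving N = 1 + ⌊2z₀/π⌋ = 1 + ⌊9.623⌋ = 10.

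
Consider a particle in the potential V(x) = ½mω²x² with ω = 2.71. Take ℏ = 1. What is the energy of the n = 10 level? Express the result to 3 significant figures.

The oscillator eigenvalues are E_n = ℏω(n + ½), so E_10 = 2.71 × 10.5 = 28.46.

E = 28.5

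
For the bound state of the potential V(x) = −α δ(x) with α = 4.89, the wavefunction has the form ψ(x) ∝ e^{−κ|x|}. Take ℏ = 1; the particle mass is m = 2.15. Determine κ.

Integrating the TISE across x = 0 gives the cusp condition ψ'(0⁺) − ψ'(0⁻) = −(2mα/ℏ²)ψ(0).
With ψ ∝ e^{−κ|x|} this yields −2κ = −2mα/ℏ², so κ = mα/ℏ² = 10.51.

κ = 10.5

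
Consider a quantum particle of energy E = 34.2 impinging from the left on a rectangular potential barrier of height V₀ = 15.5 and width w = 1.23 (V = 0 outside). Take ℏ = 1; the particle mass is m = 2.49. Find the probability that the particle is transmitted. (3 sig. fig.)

E > V₀: inside the barrier k₂ = √(2m(E − V₀))/ℏ = 9.650, k₂w = 11.87.
T = [1 + V₀² sin²(k₂w) / (4E(E − V₀))]⁻¹ = 1/1.039 = 0.963.

T = 0.963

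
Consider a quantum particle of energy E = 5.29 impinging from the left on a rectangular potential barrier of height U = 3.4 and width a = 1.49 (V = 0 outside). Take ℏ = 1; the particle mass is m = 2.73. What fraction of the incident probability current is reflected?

R = 0.223

E > U: inside the barrier k₂ = √(2m(E − U))/ℏ = 3.212, k₂a = 4.786.
T = [1 + U² sin²(k₂a) / (4E(E − U))]⁻¹ = 1/1.287 = 0.777.
R = 1 − T = 0.223.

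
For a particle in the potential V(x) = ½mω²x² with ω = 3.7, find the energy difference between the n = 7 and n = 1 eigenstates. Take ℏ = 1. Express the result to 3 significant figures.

ΔE = 22.2

E_n = ℏω(n + ½), so ΔE = (7 − 1) ℏω = 6 × 3.7 = 22.20.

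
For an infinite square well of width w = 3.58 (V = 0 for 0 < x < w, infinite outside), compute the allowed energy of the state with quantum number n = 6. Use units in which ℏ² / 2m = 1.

Requiring ψ(0) = ψ(w) = 0 quantises k = nπ/w, hence E_n = ℏ²k²/2m = n²π²ℏ²/(2mw²).
E_6 = 6² × π² / (2 × 0.5 × 3.58²) = 27.72.

E = 27.7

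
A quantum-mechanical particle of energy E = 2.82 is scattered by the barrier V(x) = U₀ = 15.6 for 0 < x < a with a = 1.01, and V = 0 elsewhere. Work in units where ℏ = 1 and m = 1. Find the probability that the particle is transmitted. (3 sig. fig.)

T = 0.0000870

E < U₀: inside the barrier ψ ∝ e^{±κx} with κ = √(2m(U₀ − E))/ℏ = 5.056.
κa = 5.106, sinh(κa) = 82.52.
The exact tunnelling result is T⁻¹ = 1 + U₀² sinh²(κa) / [4E(U₀ − E)] = 11500, so T = 0.0000870.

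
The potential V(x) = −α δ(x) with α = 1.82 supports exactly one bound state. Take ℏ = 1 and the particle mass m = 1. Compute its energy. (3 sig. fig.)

E = -1.66

The bound state is ψ(x) = √κ e^{−κ|x|}. The derivative jump ψ'(0⁺) − ψ'(0⁻) = −(2mα/ℏ²)ψ(0) fixes κ = mα/ℏ² = 1.820.
Then E = −ℏ²κ²/(2m) = −mα²/(2ℏ²) = -1.656.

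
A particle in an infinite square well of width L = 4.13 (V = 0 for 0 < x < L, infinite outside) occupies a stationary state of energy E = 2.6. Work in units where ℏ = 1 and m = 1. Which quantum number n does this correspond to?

n = 3

For an infinite well E_n = n²π²ℏ²/(2mL²), so n = (L/πℏ)√(2mE).
n = (4.13/π) × √(2 × 1 × 2.6) = 2.998 → n = 3.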